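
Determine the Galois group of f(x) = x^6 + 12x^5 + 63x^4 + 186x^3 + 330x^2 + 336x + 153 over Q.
PGL(2,5)

The polynomial f is an irreducible sextic over Q, so G = Gal(f/Q) is one of the 16 transitive subgroups 6T1, ..., 6T16 of S_6. The discriminant of f is -16003008, which is not a perfect square, so G is not contained in A_6. The transitive groups of degree 6 not contained in A_6 are: C_6 (6T1, order 6), S_3 (6T2, order 6), D_6 (6T3, order 12), C_3 x S_3 (6T5, order 18), A_4 x C_2 (6T6, order 24), S_4 (6T8, order 24), S_3 x S_3 (6T9, order 36), S_4 x C_2 (6T11, order 48), (S_3 x S_3) : C_2 (6T13, order 72), PGL(2,5) (6T14, order 120), S_6 (6T16, order 720). By Dedekind's theorem, for a prime p not dividing disc(f) the degrees of the irreducible factors of f mod p form the cycle type of an element of G. Factoring f modulo the 21 such primes p <= 89 (skipping 2, 3, 7, which divide the discriminant), each new pattern first appears at: mod 5: f = (x^6 + 2x^5 + 3x^4 + x^3 + x + 3), pattern 6; mod 11: f = (x + 4)(x^5 + 8x^4 + 9x^3 + 7x^2 + 5x + 8), pattern 5+1; mod 13: f = (x + 1)(x + 10)(x^4 + x^3 + 3x^2 + 1), pattern 4+1+1; mod 23: f = (x + 18)(x + 22)(x^2 + 19x + 5)(x^2 + 22x + 19), pattern 2+2+1+1; mod 43: f = (x^3 + 25x^2 + 35)(x^3 + 30x^2 + x + 40), pattern 3+3; mod 61: f = (x^2 + 18x + 30)(x^2 + 22x + 52)(x^2 + 33x + 34), pattern 2+2+2. No other pattern occurs in this range, so the set of observed cycle types is {6, 5+1, 4+1+1, 2+2+1+1, 3+3, 2+2+2}. The candidates containing elements of all these cycle types are PGL(2,5) (6T14) of order 120, S_6 (6T16) of order 720; the others are excluded. The observed types are precisely the cycle types that occur in PGL(2,5) (6T14) (apart from the identity). Each of the other remaining candidates has further cycle types, and by the Chebotarev density theorem the matching factorization patterns would occur for a proportion of primes equal to their share of the group: S_6 (6T16) additionally contains elements of type 4+2, 3+2+1, 3+1+1+1, 2+1+1+1+1 (265 of its 720 elements, about 37% of primes). None of the 21 primes tested shows any such pattern (for each of these groups the chance of that is below 10^-4), which rules them out. Hence G = PGL(2,5) (6T14), of order 120.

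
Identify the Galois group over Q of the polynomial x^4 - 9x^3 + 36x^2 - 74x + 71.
The polynomial is an irreducible quartic over Q and its discriminant is 78125, which is not a perfect square, so the Galois group is not contained in A_4. The resolvent cubic y^3 - 36*y^2 + 382*y - 1003 has exactly one rational root, so the Galois group is C_4 or D_4. The quartic becomes reducible over Q(sqrt(disc)), so the group is C_4.

C_4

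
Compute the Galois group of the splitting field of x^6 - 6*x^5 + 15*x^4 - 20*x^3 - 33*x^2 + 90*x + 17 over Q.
The polynomial f is an irreducible sextic over Q, so G = Gal(f/Q) is one of the 16 transitive subgroups 6T1, ..., 6T16 of S_6. The discriminant of f is -450868486864896, which is not a perfect square, so G is not contained in A_6. The transitive groups of degree 6 not contained in A_6 are: C_6 (6T1, order 6), S_3 (6T2, order 6), D_6 (6T3, order 12), C_3 x S_3 (6T5, order 18), A_4 x C_2 (6T6, order 24), S_4 (6T8, order 24), S_3 x S_3 (6T9, order 36), S_4 x C_2 (6T11, order 48), (S_3 x S_3) : C_2 (6T13, order 72), PGL(2,5) (6T14, order 120), S_6 (6T16, order 720). By Dedekind's theorem, for a prime p not dividing disc(f) the degrees of the irreducible factors of f mod p form the cycle type of an element of G. Factoring f modulo the 33 such primes p <= 149 (skipping 2, 3, which divide the discriminant), each new pattern first appears at: mod 5: f = (x^3 + x^2 + 3x + 4)(x^3 + 3x^2 + 4x + 3), pattern 3+3; mod 7: f = (x^6 + x^5 + x^4 + x^3 + 2x^2 + 6x + 3), pattern 6; mod 17: f = (x)(x + 15)(x^2 + 15x + 7)(x^2 + 15x + 13), pattern 2+2+1+1; mod 19: f = (x + 2)(x + 5)(x + 12)(x + 15)(x^2 + 17x + 8), pattern 2+1+1+1+1; mod 71: f = (x^2 + 69x + 30)(x^2 + 69x + 50)(x^2 + 69x + 65), pattern 2+2+2. No other pattern occurs in this range, so the set of observed cycle types is {3+3, 6, 2+2+1+1, 2+1+1+1+1, 2+2+2}. The candidates containing elements of all these cycle types are A_4 x C_2 (6T6) of order 24, S_4 x C_2 (6T11) of order 48, (S_3 x S_3) : C_2 (6T13) of order 72, S_6 (6T16) of order 720; the others are excluded. The observed types are precisely the cycle types that occur in A_4 x C_2 (6T6) (apart from the identity). Each of the other remaining candidates has further cycle types, and by the Chebotarev density theorem the matching factorization patterns would occur for a proportion of primes equal to their share of the group: S_4 x C_2 (6T11) additionally contains elements of type 4+2, 4+1+1 (12 of its 48 elements, about 25% of primes); (S_3 x S_3) : C_2 (6T13) additionally contains elements of type 4+2, 3+2+1, 3+1+1+1 (34 of its 72 elements, about 47% of primes); S_6 (6T16) additionally contains elements of type 5+1, 4+2, 4+1+1, 3+2+1, 3+1+1+1 (484 of its 720 elements, about 67% of primes). None of the 33 primes tested shows any such pattern (for each of these groups the chance of that is below 10^-4), which rules them out. Hence G = A_4 x C_2 (6T6), of order 24.

6T6: A_4 x C_2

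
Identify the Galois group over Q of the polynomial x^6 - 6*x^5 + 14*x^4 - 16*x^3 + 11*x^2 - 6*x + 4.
6T8: S_4

The polynomial f is an irreducible sextic over Q, so G = Gal(f/Q) is one of the 16 transitive subgroups 6T1, ..., 6T16 of S_6. The discriminant of f is -5120000, which is not a perfect square, so G is not contained in A_6. The transitive groups of degree 6 not contained in A_6 are: C_6 (6T1, order 6), S_3 (6T2, order 6), D_6 (6T3, order 12), C_3 x S_3 (6T5, order 18), A_4 x C_2 (6T6, order 24), S_4 (6T8, order 24), S_3 x S_3 (6T9, order 36), S_4 x C_2 (6T11, order 48), (S_3 x S_3) : C_2 (6T13, order 72), PGL(2,5) (6T14, order 120), S_6 (6T16, order 720). By Dedekind's theorem, for a prime p not dividing disc(f) the degrees of the irreducible factors of f mod p form the cycle type of an element of G. Factoring f modulo the 22 such primes p <= 89 (skipping 2, 5, which divide the discriminant), each new pattern first appears at: mod 3: f = (x^3 + x^2 + x + 2)(x^3 + 2x^2 + 2x + 2), pattern 3+3; mod 7: f = (x^2 + 4x + 1)(x^2 + 5x + 3)(x^2 + 6x + 6), pattern 2+2+2; mod 13: f = (x + 3)(x + 8)(x^4 + 9x^3 + 8x^2 + 5x + 11), pattern 4+1+1; mod 43: f = (x + 11)(x + 30)(x^2 + 41x + 5)(x^2 + 41x + 11), pattern 2+2+1+1. No other pattern occurs in this range, so the set of observed cycle types is {3+3, 2+2+2, 4+1+1, 2+2+1+1}. The candidates containing elements of all these cycle types are S_4 (6T8) of order 24, S_4 x C_2 (6T11) of order 48, PGL(2,5) (6T14) of order 120, S_6 (6T16) of order 720; the others are excluded. The observed types are precisely the cycle types that occur in S_4 (6T8) (apart from the identity). Each of the other remaining candidates has further cycle types, and by the Chebotarev density theorem the matching factorization patterns would occur for a proportion of primes equal to their share of the group: S_4 x C_2 (6T11) additionally contains elements of type 6, 4+2, 2+1+1+1+1 (17 of its 48 elements, about 35% of primes); PGL(2,5) (6T14) additionally contains elements of type 6, 5+1 (44 of its 120 elements, about 37% of primes); S_6 (6T16) additionally contains elements of type 6, 5+1, 4+2, 3+2+1, 3+1+1+1, 2+1+1+1+1 (529 of its 720 elements, about 73% of primes). None of the 22 primes tested shows any such pattern (for each of these groups the chance of that is below 10^-4), which rules them out. Hence G = S_4 (6T8), of order 24.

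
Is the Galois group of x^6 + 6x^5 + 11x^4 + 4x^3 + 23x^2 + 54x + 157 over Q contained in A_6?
No

The polynomial is irreducible of degree 6 over Q. Its discriminant is -5497558138880000, which is not a perfect square. A Galois group lies in the alternating group exactly when the discriminant is a square in Q, so the Galois group (S_4) is not contained in A_6.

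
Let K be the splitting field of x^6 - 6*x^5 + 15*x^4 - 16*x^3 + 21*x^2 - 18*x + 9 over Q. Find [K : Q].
The degree of the splitting field over Q equals the order of the Galois group, so first determine the group. The polynomial f is an irreducible sextic over Q, so G = Gal(f/Q) is one of the 16 transitive subgroups 6T1, ..., 6T16 of S_6. The discriminant of f is -37744330752, which is not a perfect square, so G is not contained in A_6. The transitive groups of degree 6 not contained in A_6 are: C_6 (6T1, order 6), S_3 (6T2, order 6), D_6 (6T3, order 12), C_3 x S_3 (6T5, order 18), A_4 x C_2 (6T6, order 24), S_4 (6T8, order 24), S_3 x S_3 (6T9, order 36), S_4 x C_2 (6T11, order 48), (S_3 x S_3) : C_2 (6T13, order 72), PGL(2,5) (6T14, order 120), S_6 (6T16, order 720). By Dedekind's theorem, for a prime p not dividing disc(f) the degrees of the irreducible factors of f mod p form the cycle type of an element of G. Factoring f modulo the 79 such primes p <= 421 (skipping 2, 3, 53, which divide the discriminant), each new pattern first appears at: mod 5: f = (x^2 + 2x + 3)(x^2 + 3x + 4)(x^2 + 4x + 2), pattern 2+2+2; mod 7: f = (x^6 + x^5 + x^4 + 5x^3 + 3x + 2), pattern 6; mod 11: f = (x + 4)(x + 8)(x^2 + 5)(x^2 + 4x + 7), pattern 2+2+1+1; mod 19: f = (x^3 + 16x^2 + 2x + 8)(x^3 + 16x^2 + 4x + 13), pattern 3+3; mod 43: f = (x + 1)(x + 9)(x + 10)(x + 30)(x + 36)(x + 37), pattern 1+1+1+1+1+1. No other pattern occurs in this range, so the set of observed cycle types is {2+2+2, 6, 2+2+1+1, 3+3, 1+1+1+1+1+1}. The candidates containing elements of all these cycle types are D_6 (6T3) of order 12, A_4 x C_2 (6T6) of order 24, S_3 x S_3 (6T9) of order 36, S_4 x C_2 (6T11) of order 48, (S_3 x S_3) : C_2 (6T13) of order 72, PGL(2,5) (6T14) of order 120, S_6 (6T16) of order 720; the others are excluded. The observed types are precisely the cycle types that occur in D_6 (6T3). Each of the other remaining candidates has further cycle types, and by the Chebotarev density theorem the matching factorization patterns would occur for a proportion of primes equal to their share of the group: A_4 x C_2 (6T6) additionally contains elements of type 2+1+1+1+1 (3 of its 24 elements, about 12% of primes); S_3 x S_3 (6T9) additionally contains elements of type 3+1+1+1 (4 of its 36 elements, about 11% of primes); S_4 x C_2 (6T11) additionally contains elements of type 4+2, 4+1+1, 2+1+1+1+1 (15 of its 48 elements, about 31% of primes); (S_3 x S_3) : C_2 (6T13) additionally contains elements of type 4+2, 3+2+1, 3+1+1+1, 2+1+1+1+1 (40 of its 72 elements, about 56% of primes); PGL(2,5) (6T14) additionally contains elements of type 5+1, 4+1+1 (54 of its 120 elements, about 45% of primes); S_6 (6T16) additionally contains elements of type 5+1, 4+2, 4+1+1, 3+2+1, 3+1+1+1, 2+1+1+1+1 (499 of its 720 elements, about 69% of primes). None of the 79 primes tested shows any such pattern (for each of these groups the chance of that is below 10^-4), which rules them out. Hence G = D_6 (6T3), of order 12. The Galois group D_6 (6T3) has order 12, so the splitting field has degree 12 over Q.

12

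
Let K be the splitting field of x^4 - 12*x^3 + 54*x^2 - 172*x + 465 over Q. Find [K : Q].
The degree of the splitting field over Q equals the order of the Galois group, so first determine the group. The polynomial is an irreducible quartic over Q and its discriminant is 1358954496 = 36864^2, a perfect square, so the Galois group is contained in A_4. The resolvent cubic y^3 - 54*y^2 + 204*y + 3896 is irreducible over Q. An irreducible resolvent with square discriminant gives A_4. The Galois group A_4 (4T4) has order 12, so the splitting field has degree 12 over Q.

12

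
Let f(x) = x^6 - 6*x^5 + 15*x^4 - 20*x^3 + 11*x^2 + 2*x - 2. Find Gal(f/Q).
S_4 x C_2

The polynomial f is an irreducible sextic over Q, so G = Gal(f/Q) is one of the 16 transitive subgroups 6T1, ..., 6T16 of S_6. The discriminant of f is -3356224, which is not a perfect square, so G is not contained in A_6. The transitive groups of degree 6 not contained in A_6 are: C_6 (6T1, order 6), S_3 (6T2, order 6), D_6 (6T3, order 12), C_3 x S_3 (6T5, order 18), A_4 x C_2 (6T6, order 24), S_4 (6T8, order 24), S_3 x S_3 (6T9, order 36), S_4 x C_2 (6T11, order 48), (S_3 x S_3) : C_2 (6T13, order 72), PGL(2,5) (6T14, order 120), S_6 (6T16, order 720). By Dedekind's theorem, for a prime p not dividing disc(f) the degrees of the irreducible factors of f mod p form the cycle type of an element of G. Factoring f modulo the 67 such primes p <= 347 (skipping 2, 229, which divide the discriminant), each new pattern first appears at: mod 3: f = (x^6 + x^3 + 2x^2 + 2x + 1), pattern 6; mod 5: f = (x^3 + 4x + 3)(x^3 + 4x^2 + x + 1), pattern 3+3; mod 7: f = (x + 1)(x + 4)(x^4 + 3x^3 + 3x^2 + 2x + 3), pattern 4+1+1; mod 13: f = (x^2 + 11x + 6)(x^4 + 9x^3 + x^2 + 6x + 4), pattern 4+2; mod 23: f = (x^2 + 3x + 14)(x^2 + 16x + 1)(x^2 + 21x + 13), pattern 2+2+2; mod 29: f = (x + 9)(x + 18)(x^2 + 26x + 9)(x^2 + 28x + 7), pattern 2+2+1+1; mod 193: f = (x + 5)(x + 43)(x + 93)(x + 98)(x + 148)(x + 186), pattern 1+1+1+1+1+1; mod 347: f = (x + 2)(x + 150)(x + 195)(x + 343)(x^2 + 345x + 256), pattern 2+1+1+1+1. No other pattern occurs in this range, so the set of observed cycle types is {6, 3+3, 4+1+1, 4+2, 2+2+2, 2+2+1+1, 1+1+1+1+1+1, 2+1+1+1+1}. The candidates containing elements of all these cycle types are S_4 x C_2 (6T11) of order 48, S_6 (6T16) of order 720; the others are excluded. The observed types are precisely the cycle types that occur in S_4 x C_2 (6T11). Each of the other remaining candidates has further cycle types, and by the Chebotarev density theorem the matching factorization patterns would occur for a proportion of primes equal to their share of the group: S_6 (6T16) additionally contains elements of type 5+1, 3+2+1, 3+1+1+1 (304 of its 720 elements, about 42% of primes). None of the 67 primes tested shows any such pattern (for each of these groups the chance of that is below 10^-4), which rules them out. Hence G = S_4 x C_2 (6T11), of order 48.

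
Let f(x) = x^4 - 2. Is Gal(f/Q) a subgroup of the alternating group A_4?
The polynomial is irreducible of degree 4 over Q. Its discriminant is -2048, which is not a perfect square. A Galois group lies in the alternating group exactly when the discriminant is a square in Q, so the Galois group (D_4) is not contained in A_4.

No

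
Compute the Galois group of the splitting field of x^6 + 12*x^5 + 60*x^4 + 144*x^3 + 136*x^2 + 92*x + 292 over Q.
The polynomial f is an irreducible sextic over Q, so G = Gal(f/Q) is one of the 16 transitive subgroups 6T1, ..., 6T16 of S_6. The discriminant of f is -314339885068288, which is not a perfect square, so G is not contained in A_6. The transitive groups of degree 6 not contained in A_6 are: C_6 (6T1, order 6), S_3 (6T2, order 6), D_6 (6T3, order 12), C_3 x S_3 (6T5, order 18), A_4 x C_2 (6T6, order 24), S_4 (6T8, order 24), S_3 x S_3 (6T9, order 36), S_4 x C_2 (6T11, order 48), (S_3 x S_3) : C_2 (6T13, order 72), PGL(2,5) (6T14, order 120), S_6 (6T16, order 720). By Dedekind's theorem, for a prime p not dividing disc(f) the degrees of the irreducible factors of f mod p form the cycle type of an element of G. Factoring f modulo the 3 such primes p <= 7 (skipping 2, which divides the discriminant), each new pattern first appears at: mod 3: f = (x^6 + x^2 + 2x + 1), pattern 6; mod 5: f = (x + 2)(x + 3)(x^4 + 2x^3 + 4x^2 + 2x + 2), pattern 4+1+1; mod 7: f = (x + 2)(x^2 + 4x + 5)(x^3 + 6x^2 + 4x + 4), pattern 3+2+1. No other pattern occurs in this range, so the set of observed cycle types is {6, 4+1+1, 3+2+1}. Among the candidates above, the only group containing elements of all these cycle types is S_6 (6T16); every other candidate lacks at least one of them. Hence G = S_6 (6T16), of order 720.

S_6 (also written S6)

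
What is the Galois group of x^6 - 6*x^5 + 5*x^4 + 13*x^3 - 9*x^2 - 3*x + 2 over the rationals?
The polynomial f is an irreducible sextic over Q, so G = Gal(f/Q) is one of the 16 transitive subgroups 6T1, ..., 6T16 of S_6. The discriminant of f is 30991489 = 5567^2, a perfect square, so G is contained in A_6. The transitive groups of degree 6 contained in A_6 are: A_4 (6T4, order 12), S_4 (6T7, order 24), (C_3 x C_3) : C_4 (6T10, order 36), PSL(2,5) (6T12, order 60), A_6 (6T15, order 360). By Dedekind's theorem, for a prime p not dividing disc(f) the degrees of the irreducible factors of f mod p form the cycle type of an element of G. Factoring f modulo the 21 such primes p <= 79 (skipping 19, which divides the discriminant), each new pattern first appears at: mod 2: f = (x)(x^5 + x^3 + x^2 + x + 1), pattern 5+1; mod 7: f = (x^3 + 2x^2 + 4x + 5)(x^3 + 6x^2 + 3x + 6), pattern 3+3; mod 61: f = (x + 36)(x + 58)(x^2 + 9x + 38)(x^2 + 13x + 25), pattern 2+2+1+1. No other pattern occurs in this range, so the set of observed cycle types is {5+1, 3+3, 2+2+1+1}. The candidates containing elements of all these cycle types are PSL(2,5) (6T12) of order 60, A_6 (6T15) of order 360; the others are excluded. The observed types are precisely the cycle types that occur in PSL(2,5) (6T12) (apart from the identity). Each of the other remaining candidates has further cycle types, and by the Chebotarev density theorem the matching factorization patterns would occur for a proportion of primes equal to their share of the group: A_6 (6T15) additionally contains elements of type 4+2, 3+1+1+1 (130 of its 360 elements, about 36% of primes). None of the 21 primes tested shows any such pattern (for each of these groups the chance of that is below 10^-4), which rules them out. Hence G = PSL(2,5) (6T12), of order 60.

PSL(2,5)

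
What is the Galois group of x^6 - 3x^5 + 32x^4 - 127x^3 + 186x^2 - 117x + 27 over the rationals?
The polynomial f is an irreducible sextic over Q, so G = Gal(f/Q) is one of the 16 transitive subgroups 6T1, ..., 6T16 of S_6. The discriminant of f is 369260370000, which is not a perfect square, so G is not contained in A_6. The transitive groups of degree 6 not contained in A_6 are: C_6 (6T1, order 6), S_3 (6T2, order 6), D_6 (6T3, order 12), C_3 x S_3 (6T5, order 18), A_4 x C_2 (6T6, order 24), S_4 (6T8, order 24), S_3 x S_3 (6T9, order 36), S_4 x C_2 (6T11, order 48), (S_3 x S_3) : C_2 (6T13, order 72), PGL(2,5) (6T14, order 120), S_6 (6T16, order 720). By Dedekind's theorem, for a prime p not dividing disc(f) the degrees of the irreducible factors of f mod p form the cycle type of an element of G. Factoring f modulo the 22 such primes p <= 101 (skipping 2, 3, 5, 37, which divide the discriminant), each new pattern first appears at: mod 7: f = (x^3 + x^2 + 5x + 4)(x^3 + 3x^2 + 3x + 5), pattern 3+3; mod 13: f = (x^2 + 2x + 9)(x^2 + 9x + 11)(x^2 + 12x + 5), pattern 2+2+2; mod 17: f = (x + 1)(x + 12)(x^4 + x^3 + 7x^2 + 8x + 15), pattern 4+1+1; mod 67: f = (x + 12)(x + 33)(x^2 + 38x + 43)(x^2 + 48x + 63), pattern 2+2+1+1. No other pattern occurs in this range, so the set of observed cycle types is {3+3, 2+2+2, 4+1+1, 2+2+1+1}. The candidates containing elements of all these cycle types are S_4 (6T8) of order 24, S_4 x C_2 (6T11) of order 48, PGL(2,5) (6T14) of order 120, S_6 (6T16) of order 720; the others are excluded. The observed types are precisely the cycle types that occur in S_4 (6T8) (apart from the identity). Each of the other remaining candidates has further cycle types, and by the Chebotarev density theorem the matching factorization patterns would occur for a proportion of primes equal to their share of the group: S_4 x C_2 (6T11) additionally contains elements of type 6, 4+2, 2+1+1+1+1 (17 of its 48 elements, about 35% of primes); PGL(2,5) (6T14) additionally contains elements of type 6, 5+1 (44 of its 120 elements, about 37% of primes); S_6 (6T16) additionally contains elements of type 6, 5+1, 4+2, 3+2+1, 3+1+1+1, 2+1+1+1+1 (529 of its 720 elements, about 73% of primes). None of the 22 primes tested shows any such pattern (for each of these groups the chance of that is below 10^-4), which rules them out. Hence G = S_4 (6T8), of order 24.

S_4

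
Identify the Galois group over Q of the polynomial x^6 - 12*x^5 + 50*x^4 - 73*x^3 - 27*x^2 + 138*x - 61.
The polynomial f is an irreducible sextic over Q, so G = Gal(f/Q) is one of the 16 transitive subgroups 6T1, ..., 6T16 of S_6. The discriminant of f is 30991489 = 5567^2, a perfect square, so G is contained in A_6. The transitive groups of degree 6 contained in A_6 are: A_4 (6T4, order 12), S_4 (6T7, order 24), (C_3 x C_3) : C_4 (6T10, order 36), PSL(2,5) (6T12, order 60), A_6 (6T15, order 360). By Dedekind's theorem, for a prime p not dividing disc(f) the degrees of the irreducible factors of f mod p form the cycle type of an element of G. Factoring f modulo the 21 such primes p <= 79 (skipping 19, which divides the discriminant), each new pattern first appears at: mod 2: f = (x + 1)(x^5 + x^4 + x^3 + x + 1), pattern 5+1; mod 7: f = (x^3 + 3x^2 + x + 1)(x^3 + 6x^2 + 3x + 2), pattern 3+3; mod 61: f = (x)(x + 22)(x^2 + 42x + 12)(x^2 + 46x + 13), pattern 2+2+1+1. No other pattern occurs in this range, so the set of observed cycle types is {5+1, 3+3, 2+2+1+1}. The candidates containing elements of all these cycle types are PSL(2,5) (6T12) of order 60, A_6 (6T15) of order 360; the others are excluded. The observed types are precisely the cycle types that occur in PSL(2,5) (6T12) (apart from the identity). Each of the other remaining candidates has further cycle types, and by the Chebotarev density theorem the matching factorization patterns would occur for a proportion of primes equal to their share of the group: A_6 (6T15) additionally contains elements of type 4+2, 3+1+1+1 (130 of its 360 elements, about 36% of primes). None of the 21 primes tested shows any such pattern (for each of these groups the chance of that is below 10^-4), which rules them out. Hence G = PSL(2,5) (6T12), of order 60.

PSL(2,5) (also written A5(6))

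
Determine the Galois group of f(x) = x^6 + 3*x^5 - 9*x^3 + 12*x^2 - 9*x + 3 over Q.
The polynomial f is an irreducible sextic over Q, so G = Gal(f/Q) is one of the 16 transitive subgroups 6T1, ..., 6T16 of S_6. The discriminant of f is -67744512, which is not a perfect square, so G is not contained in A_6. The transitive groups of degree 6 not contained in A_6 are: C_6 (6T1, order 6), S_3 (6T2, order 6), D_6 (6T3, order 12), C_3 x S_3 (6T5, order 18), A_4 x C_2 (6T6, order 24), S_4 (6T8, order 24), S_3 x S_3 (6T9, order 36), S_4 x C_2 (6T11, order 48), (S_3 x S_3) : C_2 (6T13, order 72), PGL(2,5) (6T14, order 120), S_6 (6T16, order 720). By Dedekind's theorem, for a prime p not dividing disc(f) the degrees of the irreducible factors of f mod p form the cycle type of an element of G. Factoring f modulo the 23 such primes p <= 101 (skipping 2, 3, 11, which divide the discriminant), each new pattern first appears at: mod 5: f = (x^2 + 3)(x^2 + x + 2)(x^2 + 2x + 3), pattern 2+2+2; mod 7: f = (x^3 + 4x^2 + 5x + 5)(x^3 + 6x^2 + 6x + 2), pattern 3+3; mod 31: f = (x + 1)(x + 6)(x + 8)(x + 15)(x + 17)(x + 18), pattern 1+1+1+1+1+1. No other pattern occurs in this range, so the set of observed cycle types is {2+2+2, 3+3, 1+1+1+1+1+1}. The candidates containing elements of all these cycle types are C_6 (6T1) of order 6, S_3 (6T2) of order 6, D_6 (6T3) of order 12, C_3 x S_3 (6T5) of order 18, A_4 x C_2 (6T6) of order 24, S_4 (6T8) of order 24, S_3 x S_3 (6T9) of order 36, S_4 x C_2 (6T11) of order 48, (S_3 x S_3) : C_2 (6T13) of order 72, PGL(2,5) (6T14) of order 120, S_6 (6T16) of order 720; the others are excluded. The observed types are precisely the cycle types that occur in S_3 (6T2). Each of the other remaining candidates has further cycle types, and by the Chebotarev density theorem the matching factorization patterns would occur for a proportion of primes equal to their share of the group: C_6 (6T1) additionally contains elements of type 6 (2 of its 6 elements, about 33% of primes); D_6 (6T3) additionally contains elements of type 6, 2+2+1+1 (5 of its 12 elements, about 42% of primes); C_3 x S_3 (6T5) additionally contains elements of type 6, 3+1+1+1 (10 of its 18 elements, about 56% of primes); A_4 x C_2 (6T6) additionally contains elements of type 6, 2+2+1+1, 2+1+1+1+1 (14 of its 24 elements, about 58% of primes); S_4 (6T8) additionally contains elements of type 4+1+1, 2+2+1+1 (9 of its 24 elements, about 38% of primes); S_3 x S_3 (6T9) additionally contains elements of type 6, 3+1+1+1, 2+2+1+1 (25 of its 36 elements, about 69% of primes); S_4 x C_2 (6T11) additionally contains elements of type 6, 4+2, 4+1+1, 2+2+1+1, 2+1+1+1+1 (32 of its 48 elements, about 67% of primes); (S_3 x S_3) : C_2 (6T13) additionally contains elements of type 6, 4+2, 3+2+1, 3+1+1+1, 2+2+1+1, 2+1+1+1+1 (61 of its 72 elements, about 85% of primes); PGL(2,5) (6T14) additionally contains elements of type 6, 5+1, 4+1+1, 2+2+1+1 (89 of its 120 elements, about 74% of primes); S_6 (6T16) additionally contains elements of type 6, 5+1, 4+2, 4+1+1, 3+2+1, 3+1+1+1, 2+2+1+1, 2+1+1+1+1 (664 of its 720 elements, about 92% of primes). None of the 23 primes tested shows any such pattern (for each of these groups the chance of that is below 10^-4), which rules them out. Hence G = S_3 (6T2), of order 6.

S_3 (order 6)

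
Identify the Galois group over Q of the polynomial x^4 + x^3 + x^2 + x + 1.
4T1: C_4

The polynomial is an irreducible quartic over Q and its discriminant is 125, which is not a perfect square, so the Galois group is not contained in A_4. The resolvent cubic y^3 - y^2 - 3*y + 2 has exactly one rational root, so the Galois group is C_4 or D_4. The quartic becomes reducible over Q(sqrt(disc)), so the group is C_4.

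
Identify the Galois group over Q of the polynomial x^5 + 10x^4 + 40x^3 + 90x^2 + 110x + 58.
5T3: F_20

The polynomial f is an irreducible quintic over Q, so G = Gal(f/Q) is a transitive subgroup of S_5: one of C_5 (5T1, order 5), D_5 (5T2, order 10), F_20 (5T3, order 20), A_5 (5T4, order 60) or S_5 (5T5, order 120). The discriminant of f is 31250000, which is not a perfect square, so G is not contained in A_5. The transitive groups of degree 5 not contained in A_5 are: F_20 (5T3, order 20), S_5 (5T5, order 120). By Dedekind's theorem, for a prime p not dividing disc(f) the degrees of the irreducible factors of f mod p form the cycle type of an element of G. Factoring f modulo the 18 such primes p <= 71 (skipping 2, 5, which divide the discriminant), each new pattern first appears at: mod 3: f = (x + 2)(x^4 + 2x^3 + 2), pattern 4+1; mod 11: f = (x^5 + 10x^4 + 7x^3 + 2x^2 + 3), pattern 5; mod 19: f = (x + 14)(x^2 + 3x + 18)(x^2 + 12x + 4), pattern 2+2+1. No other pattern occurs in this range, so the set of observed cycle types is {4+1, 5, 2+2+1}. The candidates containing elements of all these cycle types are F_20 (5T3) of order 20, S_5 (5T5) of order 120; the others are excluded. The observed types are precisely the cycle types that occur in F_20 (5T3) (apart from the identity). Each of the other remaining candidates has further cycle types, and by the Chebotarev density theorem the matching factorization patterns would occur for a proportion of primes equal to their share of the group: S_5 (5T5) additionally contains elements of type 3+2, 3+1+1, 2+1+1+1 (50 of its 120 elements, about 42% of primes). None of the 18 primes tested shows any such pattern (for each of these groups the chance of that is below 10^-4), which rules them out. Hence G = F_20 (5T3), of order 20.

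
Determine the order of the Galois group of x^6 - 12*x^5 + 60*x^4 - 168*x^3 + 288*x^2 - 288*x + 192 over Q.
6

The degree of the splitting field over Q equals the order of the Galois group, so first determine the group. The polynomial f is an irreducible sextic over Q, so G = Gal(f/Q) is one of the 16 transitive subgroups 6T1, ..., 6T16 of S_6. The discriminant of f is -21134460321792, which is not a perfect square, so G is not contained in A_6. The transitive groups of degree 6 not contained in A_6 are: C_6 (6T1, order 6), S_3 (6T2, order 6), D_6 (6T3, order 12), C_3 x S_3 (6T5, order 18), A_4 x C_2 (6T6, order 24), S_4 (6T8, order 24), S_3 x S_3 (6T9, order 36), S_4 x C_2 (6T11, order 48), (S_3 x S_3) : C_2 (6T13, order 72), PGL(2,5) (6T14, order 120), S_6 (6T16, order 720). By Dedekind's theorem, for a prime p not dividing disc(f) the degrees of the irreducible factors of f mod p form the cycle type of an element of G. Factoring f modulo the 37 such primes p <= 167 (skipping 2, 3, which divide the discriminant), each new pattern first appears at: mod 5: f = (x^6 + 3x^5 + 2x^3 + 3x^2 + 2x + 2), pattern 6; mod 7: f = (x^3 + x^2 + 5x + 1)(x^3 + x^2 + 5x + 3), pattern 3+3; mod 17: f = (x^2 + 5x + 7)(x^2 + 7x + 3)(x^2 + 10x + 14), pattern 2+2+2; mod 19: f = (x + 6)(x + 8)(x + 10)(x + 11)(x + 13)(x + 16), pattern 1+1+1+1+1+1. No other pattern occurs in this range, so the set of observed cycle types is {6, 3+3, 2+2+2, 1+1+1+1+1+1}. The candidates containing elements of all these cycle types are C_6 (6T1) of order 6, D_6 (6T3) of order 12, C_3 x S_3 (6T5) of order 18, A_4 x C_2 (6T6) of order 24, S_3 x S_3 (6T9) of order 36, S_4 x C_2 (6T11) of order 48, (S_3 x S_3) : C_2 (6T13) of order 72, PGL(2,5) (6T14) of order 120, S_6 (6T16) of order 720; the others are excluded. The observed types are precisely the cycle types that occur in C_6 (6T1). Each of the other remaining candidates has further cycle types, and by the Chebotarev density theorem the matching factorization patterns would occur for a proportion of primes equal to their share of the group: D_6 (6T3) additionally contains elements of type 2+2+1+1 (3 of its 12 elements, about 25% of primes); C_3 x S_3 (6T5) additionally contains elements of type 3+1+1+1 (4 of its 18 elements, about 22% of primes); A_4 x C_2 (6T6) additionally contains elements of type 2+2+1+1, 2+1+1+1+1 (6 of its 24 elements, about 25% of primes); S_3 x S_3 (6T9) additionally contains elements of type 3+1+1+1, 2+2+1+1 (13 of its 36 elements, about 36% of primes); S_4 x C_2 (6T11) additionally contains elements of type 4+2, 4+1+1, 2+2+1+1, 2+1+1+1+1 (24 of its 48 elements, about 50% of primes); (S_3 x S_3) : C_2 (6T13) additionally contains elements of type 4+2, 3+2+1, 3+1+1+1, 2+2+1+1, 2+1+1+1+1 (49 of its 72 elements, about 68% of primes); PGL(2,5) (6T14) additionally contains elements of type 5+1, 4+1+1, 2+2+1+1 (69 of its 120 elements, about 58% of primes); S_6 (6T16) additionally contains elements of type 5+1, 4+2, 4+1+1, 3+2+1, 3+1+1+1, 2+2+1+1, 2+1+1+1+1 (544 of its 720 elements, about 76% of primes). None of the 37 primes tested shows any such pattern (for each of these groups the chance of that is below 10^-4), which rules them out. Hence G = C_6 (6T1), of order 6. The Galois group C_6 (6T1) has order 6, so the splitting field has degree 6 over Q.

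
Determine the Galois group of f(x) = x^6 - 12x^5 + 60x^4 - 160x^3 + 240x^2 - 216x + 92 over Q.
A_6

The polynomial f is an irreducible sextic over Q, so G = Gal(f/Q) is one of the 16 transitive subgroups 6T1, ..., 6T16 of S_6. The discriminant of f is 746496000000 = 864000^2, a perfect square, so G is contained in A_6. The transitive groups of degree 6 contained in A_6 are: A_4 (6T4, order 12), S_4 (6T7, order 24), (C_3 x C_3) : C_4 (6T10, order 36), PSL(2,5) (6T12, order 60), A_6 (6T15, order 360). By Dedekind's theorem, for a prime p not dividing disc(f) the degrees of the irreducible factors of f mod p form the cycle type of an element of G. Factoring f modulo the 6 such primes p <= 23 (skipping 2, 3, 5, which divide the discriminant), each new pattern first appears at: mod 7: f = (x + 2)(x^5 + 4x^3 + 2x + 4), pattern 5+1; mod 23: f = (x)(x + 9)(x + 14)(x^3 + 11x^2 + 3x + 18), pattern 3+1+1+1. No other pattern occurs in this range, so the set of observed cycle types is {5+1, 3+1+1+1}. Among the candidates above, the only group containing elements of all these cycle types is A_6 (6T15) — each of A_4 (6T4), S_4 (6T7), (C_3 x C_3) : C_4 (6T10), PSL(2,5) (6T12) lacks at least one of them. Hence G = A_6 (6T15), of order 360.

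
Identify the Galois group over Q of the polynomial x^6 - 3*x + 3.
The polynomial f is an irreducible sextic over Q, so G = Gal(f/Q) is one of the 16 transitive subgroups 6T1, ..., 6T16 of S_6. The discriminant of f is -9059283, which is not a perfect square, so G is not contained in A_6. The transitive groups of degree 6 not contained in A_6 are: C_6 (6T1, order 6), S_3 (6T2, order 6), D_6 (6T3, order 12), C_3 x S_3 (6T5, order 18), A_4 x C_2 (6T6, order 24), S_4 (6T8, order 24), S_3 x S_3 (6T9, order 36), S_4 x C_2 (6T11, order 48), (S_3 x S_3) : C_2 (6T13, order 72), PGL(2,5) (6T14, order 120), S_6 (6T16, order 720). By Dedekind's theorem, for a prime p not dividing disc(f) the degrees of the irreducible factors of f mod p form the cycle type of an element of G. Factoring f modulo the 28 such primes p <= 127 (skipping 3, 17, 43, which divide the discriminant), each new pattern first appears at: mod 2: f = (x^6 + x + 1), pattern 6; mod 7: f = (x + 1)(x^2 + 4x + 6)(x^3 + 2x^2 + x + 4), pattern 3+2+1; mod 11: f = (x^2 + 9x + 2)(x^4 + 2x^3 + 2x^2 + 7), pattern 4+2; mod 13: f = (x + 3)(x + 8)(x^2 + 3x + 6)(x^2 + 12x + 3), pattern 2+2+1+1; mod 61: f = (x + 40)(x + 51)(x + 57)(x + 59)(x^2 + 37x + 50), pattern 2+1+1+1+1; mod 97: f = (x + 48)(x + 85)(x + 87)(x^3 + 71x^2 + 60x + 63), pattern 3+1+1+1; mod 113: f = (x^2 + 49x + 72)(x^2 + 68x + 105)(x^2 + 109x + 10), pattern 2+2+2; mod 127: f = (x^3 + 39x^2 + 106x + 109)(x^3 + 88x^2 + 18x + 21), pattern 3+3. No other pattern occurs in this range, so the set of observed cycle types is {6, 3+2+1, 4+2, 2+2+1+1, 2+1+1+1+1, 3+1+1+1, 2+2+2, 3+3}. The candidates containing elements of all these cycle types are (S_3 x S_3) : C_2 (6T13) of order 72, S_6 (6T16) of order 720; the others are excluded. The observed types are precisely the cycle types that occur in (S_3 x S_3) : C_2 (6T13) (apart from the identity). Each of the other remaining candidates has further cycle types, and by the Chebotarev density theorem the matching factorization patterns would occur for a proportion of primes equal to their share of the group: S_6 (6T16) additionally contains elements of type 5+1, 4+1+1 (234 of its 720 elements, about 32% of primes). None of the 28 primes tested shows any such pattern (for each of these groups the chance of that is below 10^-4), which rules them out. Hence G = (S_3 x S_3) : C_2 (6T13), of order 72.

(S_3 x S_3) : C_2 (order 72)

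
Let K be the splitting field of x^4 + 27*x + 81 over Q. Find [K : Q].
The degree of the splitting field over Q equals the order of the Galois group, so first determine the group. The polynomial is an irreducible quartic over Q and its discriminant is 121699989, which is not a perfect square, so the Galois group is not contained in A_4. The resolvent cubic y^3 - 324*y - 729 is irreducible over Q. An irreducible resolvent with non-square discriminant gives S_4. The Galois group S_4 (4T5) has order 24, so the splitting field has degree 24 over Q.

24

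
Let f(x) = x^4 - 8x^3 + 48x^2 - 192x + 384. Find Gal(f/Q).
The polynomial is an irreducible quartic over Q and its discriminant is 1358954496 = 36864^2, a perfect square, so the Galois group is contained in A_4. The resolvent cubic y^3 - 48*y^2 + 12288 is irreducible over Q. An irreducible resolvent with square discriminant gives A_4.

A_4 (also written A4)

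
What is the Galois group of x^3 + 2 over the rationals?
S_3, the symmetric group on 3 letters

The polynomial is an irreducible cubic over Q and its discriminant is -108, which is not a perfect square. For an irreducible cubic, a non-square discriminant gives Galois group S_3.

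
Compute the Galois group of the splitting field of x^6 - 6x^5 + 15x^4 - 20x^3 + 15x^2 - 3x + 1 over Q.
The polynomial f is an irreducible sextic over Q, so G = Gal(f/Q) is one of the 16 transitive subgroups 6T1, ..., 6T16 of S_6. The discriminant of f is -9059283, which is not a perfect square, so G is not contained in A_6. The transitive groups of degree 6 not contained in A_6 are: C_6 (6T1, order 6), S_3 (6T2, order 6), D_6 (6T3, order 12), C_3 x S_3 (6T5, order 18), A_4 x C_2 (6T6, order 24), S_4 (6T8, order 24), S_3 x S_3 (6T9, order 36), S_4 x C_2 (6T11, order 48), (S_3 x S_3) : C_2 (6T13, order 72), PGL(2,5) (6T14, order 120), S_6 (6T16, order 720). By Dedekind's theorem, for a prime p not dividing disc(f) the degrees of the irreducible factors of f mod p form the cycle type of an element of G. Factoring f modulo the 28 such primes p <= 127 (skipping 3, 17, 43, which divide the discriminant), each new pattern first appears at: mod 2: f = (x^6 + x^4 + x^2 + x + 1), pattern 6; mod 7: f = (x + 5)(x^2 + x + 4)(x^3 + 2x^2 + x + 6), pattern 3+2+1; mod 11: f = (x^2 + 1)(x^4 + 5x^3 + 3x^2 + 8x + 1), pattern 4+2; mod 13: f = (x + 4)(x + 9)(x^2 + 8x + 10)(x^2 + 12x + 3), pattern 2+2+1+1; mod 61: f = (x + 1)(x + 3)(x + 9)(x + 20)(x^2 + 22x + 27), pattern 2+1+1+1+1; mod 97: f = (x + 9)(x + 11)(x + 48)(x^3 + 23x^2 + 11x + 96), pattern 3+1+1+1; mod 113: f = (x^2 + 2x + 7)(x^2 + 43x + 61)(x^2 + 62x + 9), pattern 2+2+2; mod 127: f = (x^3 + 36x^2 + 70x + 126)(x^3 + 85x^2 + 60x + 126), pattern 3+3. No other pattern occurs in this range, so the set of observed cycle types is {6, 3+2+1, 4+2, 2+2+1+1, 2+1+1+1+1, 3+1+1+1, 2+2+2, 3+3}. The candidates containing elements of all these cycle types are (S_3 x S_3) : C_2 (6T13) of order 72, S_6 (6T16) of order 720; the others are excluded. The observed types are precisely the cycle types that occur in (S_3 x S_3) : C_2 (6T13) (apart from the identity). Each of the other remaining candidates has further cycle types, and by the Chebotarev density theorem the matching factorization patterns would occur for a proportion of primes equal to their share of the group: S_6 (6T16) additionally contains elements of type 5+1, 4+1+1 (234 of its 720 elements, about 32% of primes). None of the 28 primes tested shows any such pattern (for each of these groups the chance of that is below 10^-4), which rules them out. Hence G = (S_3 x S_3) : C_2 (6T13), of order 72.

(S_3 x S_3) : C_2 (order 72)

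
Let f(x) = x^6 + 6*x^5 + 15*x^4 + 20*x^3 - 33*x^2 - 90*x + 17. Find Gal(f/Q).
6T6: A_4 x C_2

The polynomial f is an irreducible sextic over Q, so G = Gal(f/Q) is one of the 16 transitive subgroups 6T1, ..., 6T16 of S_6. The discriminant of f is -450868486864896, which is not a perfect square, so G is not contained in A_6. The transitive groups of degree 6 not contained in A_6 are: C_6 (6T1, order 6), S_3 (6T2, order 6), D_6 (6T3, order 12), C_3 x S_3 (6T5, order 18), A_4 x C_2 (6T6, order 24), S_4 (6T8, order 24), S_3 x S_3 (6T9, order 36), S_4 x C_2 (6T11, order 48), (S_3 x S_3) : C_2 (6T13, order 72), PGL(2,5) (6T14, order 120), S_6 (6T16, order 720). By Dedekind's theorem, for a prime p not dividing disc(f) the degrees of the irreducible factors of f mod p form the cycle type of an element of G. Factoring f modulo the 33 such primes p <= 149 (skipping 2, 3, which divide the discriminant), each new pattern first appears at: mod 5: f = (x^3 + 2x^2 + 4x + 2)(x^3 + 4x^2 + 3x + 1), pattern 3+3; mod 7: f = (x^6 + 6x^5 + x^4 + 6x^3 + 2x^2 + x + 3), pattern 6; mod 17: f = (x)(x + 2)(x^2 + 2x + 7)(x^2 + 2x + 13), pattern 2+2+1+1; mod 19: f = (x + 4)(x + 7)(x + 14)(x + 17)(x^2 + 2x + 8), pattern 2+1+1+1+1; mod 71: f = (x^2 + 2x + 30)(x^2 + 2x + 50)(x^2 + 2x + 65), pattern 2+2+2. No other pattern occurs in this range, so the set of observed cycle types is {3+3, 6, 2+2+1+1, 2+1+1+1+1, 2+2+2}. The candidates containing elements of all these cycle types are A_4 x C_2 (6T6) of order 24, S_4 x C_2 (6T11) of order 48, (S_3 x S_3) : C_2 (6T13) of order 72, S_6 (6T16) of order 720; the others are excluded. The observed types are precisely the cycle types that occur in A_4 x C_2 (6T6) (apart from the identity). Each of the other remaining candidates has further cycle types, and by the Chebotarev density theorem the matching factorization patterns would occur for a proportion of primes equal to their share of the group: S_4 x C_2 (6T11) additionally contains elements of type 4+2, 4+1+1 (12 of its 48 elements, about 25% of primes); (S_3 x S_3) : C_2 (6T13) additionally contains elements of type 4+2, 3+2+1, 3+1+1+1 (34 of its 72 elements, about 47% of primes); S_6 (6T16) additionally contains elements of type 5+1, 4+2, 4+1+1, 3+2+1, 3+1+1+1 (484 of its 720 elements, about 67% of primes). None of the 33 primes tested shows any such pattern (for each of these groups the chance of that is below 10^-4), which rules them out. Hence G = A_4 x C_2 (6T6), of order 24.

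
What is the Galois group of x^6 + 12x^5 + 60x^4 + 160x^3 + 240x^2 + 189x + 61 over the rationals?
(S_3 x S_3) : C_2 (order 72)

The polynomial f is an irreducible sextic over Q, so G = Gal(f/Q) is one of the 16 transitive subgroups 6T1, ..., 6T16 of S_6. The discriminant of f is -9059283, which is not a perfect square, so G is not contained in A_6. The transitive groups of degree 6 not contained in A_6 are: C_6 (6T1, order 6), S_3 (6T2, order 6), D_6 (6T3, order 12), C_3 x S_3 (6T5, order 18), A_4 x C_2 (6T6, order 24), S_4 (6T8, order 24), S_3 x S_3 (6T9, order 36), S_4 x C_2 (6T11, order 48), (S_3 x S_3) : C_2 (6T13, order 72), PGL(2,5) (6T14, order 120), S_6 (6T16, order 720). By Dedekind's theorem, for a prime p not dividing disc(f) the degrees of the irreducible factors of f mod p form the cycle type of an element of G. Factoring f modulo the 28 such primes p <= 127 (skipping 3, 17, 43, which divide the discriminant), each new pattern first appears at: mod 2: f = (x^6 + x + 1), pattern 6; mod 7: f = (x + 3)(x^2 + x + 4)(x^3 + x^2 + 1), pattern 3+2+1; mod 11: f = (x^2 + 2x + 2)(x^4 + 10x^3 + 5x^2 + 9x + 3), pattern 4+2; mod 13: f = (x + 5)(x + 10)(x^2 + 3x + 5)(x^2 + 7x + 3), pattern 2+2+1+1; mod 61: f = (x)(x + 42)(x + 53)(x + 59)(x^2 + 41x + 6), pattern 2+1+1+1+1; mod 97: f = (x + 50)(x + 87)(x + 89)(x^3 + 77x^2 + 65x + 87), pattern 3+1+1+1; mod 113: f = (x^2 + 6)(x^2 + 53x + 61)(x^2 + 72x + 19), pattern 2+2+2; mod 127: f = (x^3 + 45x^2 + 20x + 104)(x^3 + 94x^2 + x + 36), pattern 3+3. No other pattern occurs in this range, so the set of observed cycle types is {6, 3+2+1, 4+2, 2+2+1+1, 2+1+1+1+1, 3+1+1+1, 2+2+2, 3+3}. The candidates containing elements of all these cycle types are (S_3 x S_3) : C_2 (6T13) of order 72, S_6 (6T16) of order 720; the others are excluded. The observed types are precisely the cycle types that occur in (S_3 x S_3) : C_2 (6T13) (apart from the identity). Each of the other remaining candidates has further cycle types, and by the Chebotarev density theorem the matching factorization patterns would occur for a proportion of primes equal to their share of the group: S_6 (6T16) additionally contains elements of type 5+1, 4+1+1 (234 of its 720 elements, about 32% of primes). None of the 28 primes tested shows any such pattern (for each of these groups the chance of that is below 10^-4), which rules them out. Hence G = (S_3 x S_3) : C_2 (6T13), of order 72.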